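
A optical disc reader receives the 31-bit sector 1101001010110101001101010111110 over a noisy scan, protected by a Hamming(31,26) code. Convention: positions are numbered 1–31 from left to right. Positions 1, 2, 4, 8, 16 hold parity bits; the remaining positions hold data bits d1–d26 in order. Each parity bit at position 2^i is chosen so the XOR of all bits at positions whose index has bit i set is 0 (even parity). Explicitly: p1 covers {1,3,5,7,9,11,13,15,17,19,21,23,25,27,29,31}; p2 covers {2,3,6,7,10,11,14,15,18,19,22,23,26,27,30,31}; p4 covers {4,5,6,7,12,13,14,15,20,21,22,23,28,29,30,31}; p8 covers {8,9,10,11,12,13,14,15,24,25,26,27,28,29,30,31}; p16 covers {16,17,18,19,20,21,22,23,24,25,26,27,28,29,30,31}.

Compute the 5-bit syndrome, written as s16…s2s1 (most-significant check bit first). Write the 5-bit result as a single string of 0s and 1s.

00111

s1 (pos 1,3,5,7,9,11,13,15,17,19,21,23,25,27,29,31): 1⊕0⊕0⊕1⊕1⊕1⊕0⊕0⊕0⊕1⊕0⊕0⊕0⊕1⊕1⊕0 = 1
s2 (pos 2,3,6,7,10,11,14,15,18,19,22,23,26,27,30,31): 1⊕0⊕0⊕1⊕0⊕1⊕1⊕0⊕0⊕1⊕1⊕0⊕1⊕1⊕1⊕0 = 1
s4 (pos 4,5,6,7,12,13,14,15,20,21,22,23,28,29,30,31): 1⊕0⊕0⊕1⊕1⊕0⊕1⊕0⊕1⊕0⊕1⊕0⊕1⊕1⊕1⊕0 = 1
s8 (pos 8,9,10,11,12,13,14,15,24,25,26,27,28,29,30,31): 0⊕1⊕0⊕1⊕1⊕0⊕1⊕0⊕1⊕0⊕1⊕1⊕1⊕1⊕1⊕0 = 0
s16 (pos 16,17,18,19,20,21,22,23,24,25,26,27,28,29,30,31): 1⊕0⊕0⊕1⊕1⊕0⊕1⊕0⊕1⊕0⊕1⊕1⊕1⊕1⊕1⊕0 = 0
Syndrome s16…s1 = 00111 → error at position 7.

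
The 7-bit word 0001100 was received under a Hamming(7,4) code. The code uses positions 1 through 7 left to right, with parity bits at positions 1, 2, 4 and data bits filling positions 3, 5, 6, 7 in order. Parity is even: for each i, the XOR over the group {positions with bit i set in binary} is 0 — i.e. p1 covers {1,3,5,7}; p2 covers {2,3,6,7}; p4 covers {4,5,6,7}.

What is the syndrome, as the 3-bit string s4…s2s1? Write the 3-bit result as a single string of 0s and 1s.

001

s1 (pos 1,3,5,7): 0⊕0⊕1⊕0 = 1
s2 (pos 2,3,6,7): 0⊕0⊕0⊕0 = 0
s4 (pos 4,5,6,7): 1⊕1⊕0⊕0 = 0
Syndrome s4…s1 = 001 → error at position 1.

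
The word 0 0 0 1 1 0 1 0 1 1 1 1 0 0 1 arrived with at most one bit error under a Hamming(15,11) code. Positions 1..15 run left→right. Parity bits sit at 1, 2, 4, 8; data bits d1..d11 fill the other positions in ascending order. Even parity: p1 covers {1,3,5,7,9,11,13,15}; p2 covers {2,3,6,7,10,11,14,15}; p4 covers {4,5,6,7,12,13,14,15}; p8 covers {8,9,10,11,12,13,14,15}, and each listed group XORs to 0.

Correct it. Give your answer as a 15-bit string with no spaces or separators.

000110101111101

s1 (pos 1,3,5,7,9,11,13,15): 0⊕0⊕1⊕1⊕1⊕1⊕0⊕1 = 1
s2 (pos 2,3,6,7,10,11,14,15): 0⊕0⊕0⊕1⊕1⊕1⊕0⊕1 = 0
s4 (pos 4,5,6,7,12,13,14,15): 1⊕1⊕0⊕1⊕1⊕0⊕0⊕1 = 1
s8 (pos 8,9,10,11,12,13,14,15): 0⊕1⊕1⊕1⊕1⊕0⊕0⊕1 = 1
Syndrome s8…s1 = 1101 → error at position 13.
Flip position 13: 000110101111001 → 000110101111101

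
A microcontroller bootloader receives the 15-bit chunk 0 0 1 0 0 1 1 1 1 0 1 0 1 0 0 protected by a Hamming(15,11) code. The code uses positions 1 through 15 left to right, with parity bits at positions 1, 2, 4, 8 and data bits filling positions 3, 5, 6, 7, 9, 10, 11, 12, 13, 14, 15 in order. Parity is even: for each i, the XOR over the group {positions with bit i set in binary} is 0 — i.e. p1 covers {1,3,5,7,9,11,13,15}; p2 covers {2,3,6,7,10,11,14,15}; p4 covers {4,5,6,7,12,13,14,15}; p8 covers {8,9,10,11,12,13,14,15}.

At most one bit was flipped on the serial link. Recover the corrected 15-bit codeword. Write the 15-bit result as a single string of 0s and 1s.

001011111010100

s1 (pos 1,3,5,7,9,11,13,15): 0⊕1⊕0⊕1⊕1⊕1⊕1⊕0 = 1
s2 (pos 2,3,6,7,10,11,14,15): 0⊕1⊕1⊕1⊕0⊕1⊕0⊕0 = 0
s4 (pos 4,5,6,7,12,13,14,15): 0⊕0⊕1⊕1⊕0⊕1⊕0⊕0 = 1
s8 (pos 8,9,10,11,12,13,14,15): 1⊕1⊕0⊕1⊕0⊕1⊕0⊕0 = 0
Syndrome s8…s1 = 0101 → error at position 5.
Flip position 5: 001001111010100 → 001011111010100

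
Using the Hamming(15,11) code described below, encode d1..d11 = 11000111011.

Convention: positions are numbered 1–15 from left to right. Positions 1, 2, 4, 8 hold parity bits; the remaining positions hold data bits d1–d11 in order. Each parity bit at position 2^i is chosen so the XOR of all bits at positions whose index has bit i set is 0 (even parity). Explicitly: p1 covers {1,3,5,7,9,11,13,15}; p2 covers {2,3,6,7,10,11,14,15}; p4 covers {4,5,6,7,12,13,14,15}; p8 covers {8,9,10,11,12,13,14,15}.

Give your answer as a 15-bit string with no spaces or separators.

011010010111011

Place data at non-parity positions: p1 p2 1 p4 1 0 0 p8 0 1 1 1 0 1 1
p1 (pos 1,3,5,7,9,11,13,15): XOR of data positions = 1⊕1⊕0⊕0⊕1⊕0⊕1 = 0
p2 (pos 2,3,6,7,10,11,14,15): XOR of data positions = 1⊕0⊕0⊕1⊕1⊕1⊕1 = 1
p4 (pos 4,5,6,7,12,13,14,15): XOR of data positions = 1⊕0⊕0⊕1⊕0⊕1⊕1 = 0
p8 (pos 8,9,10,11,12,13,14,15): XOR of data positions = 0⊕1⊕1⊕1⊕0⊕1⊕1 = 1
Codeword: 011010010111011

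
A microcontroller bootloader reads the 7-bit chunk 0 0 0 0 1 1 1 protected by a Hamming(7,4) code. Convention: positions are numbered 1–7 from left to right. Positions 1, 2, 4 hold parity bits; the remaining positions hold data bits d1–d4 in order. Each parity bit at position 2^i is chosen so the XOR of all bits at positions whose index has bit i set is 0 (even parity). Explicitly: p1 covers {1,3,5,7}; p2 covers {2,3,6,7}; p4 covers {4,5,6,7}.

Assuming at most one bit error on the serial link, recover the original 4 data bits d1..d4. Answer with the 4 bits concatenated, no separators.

s1 (pos 1,3,5,7): 0⊕0⊕1⊕1 = 0
s2 (pos 2,3,6,7): 0⊕0⊕1⊕1 = 0
s4 (pos 4,5,6,7): 0⊕1⊕1⊕1 = 1
Syndrome s4…s1 = 100 → error at position 4.
Flip position 4: 0000111 → 0001111
Read data bits from positions 3,5,6,7: 0111

0111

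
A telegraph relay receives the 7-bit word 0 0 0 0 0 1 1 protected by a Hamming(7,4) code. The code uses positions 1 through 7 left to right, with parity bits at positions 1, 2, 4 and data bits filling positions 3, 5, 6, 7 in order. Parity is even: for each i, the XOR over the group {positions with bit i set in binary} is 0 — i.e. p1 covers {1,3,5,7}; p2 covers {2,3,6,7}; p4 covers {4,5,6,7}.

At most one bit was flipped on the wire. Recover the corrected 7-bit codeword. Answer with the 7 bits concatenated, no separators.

1000011

s1 (pos 1,3,5,7): 0⊕0⊕0⊕1 = 1
s2 (pos 2,3,6,7): 0⊕0⊕1⊕1 = 0
s4 (pos 4,5,6,7): 0⊕0⊕1⊕1 = 0
Syndrome s4…s1 = 001 → error at position 1.
Flip position 1: 0000011 → 1000011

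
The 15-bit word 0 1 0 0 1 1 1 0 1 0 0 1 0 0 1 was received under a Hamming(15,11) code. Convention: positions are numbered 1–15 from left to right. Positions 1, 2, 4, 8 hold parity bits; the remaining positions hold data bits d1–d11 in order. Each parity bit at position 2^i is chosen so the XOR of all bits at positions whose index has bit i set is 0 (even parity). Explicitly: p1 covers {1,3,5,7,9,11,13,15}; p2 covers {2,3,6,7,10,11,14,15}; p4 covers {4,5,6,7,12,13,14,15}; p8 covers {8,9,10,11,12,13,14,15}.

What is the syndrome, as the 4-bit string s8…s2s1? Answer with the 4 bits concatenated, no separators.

1100

s1 (pos 1,3,5,7,9,11,13,15): 0⊕0⊕1⊕1⊕1⊕0⊕0⊕1 = 0
s2 (pos 2,3,6,7,10,11,14,15): 1⊕0⊕1⊕1⊕0⊕0⊕0⊕1 = 0
s4 (pos 4,5,6,7,12,13,14,15): 0⊕1⊕1⊕1⊕1⊕0⊕0⊕1 = 1
s8 (pos 8,9,10,11,12,13,14,15): 0⊕1⊕0⊕0⊕1⊕0⊕0⊕1 = 1
Syndrome s8…s1 = 1100 → error at position 12.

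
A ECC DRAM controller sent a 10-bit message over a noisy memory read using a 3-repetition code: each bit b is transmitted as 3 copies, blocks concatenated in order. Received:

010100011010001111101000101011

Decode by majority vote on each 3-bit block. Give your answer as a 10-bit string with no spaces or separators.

Block 1 (010): 1 one → 0
Block 2 (100): 1 one → 0
Block 3 (011): 2 ones → 1
Block 4 (010): 1 one → 0
Block 5 (001): 1 one → 0
Block 6 (111): 3 ones → 1
Block 7 (101): 2 ones → 1
Block 8 (000): 0 ones → 0
Block 9 (101): 2 ones → 1
Block 10 (011): 2 ones → 1

0010011011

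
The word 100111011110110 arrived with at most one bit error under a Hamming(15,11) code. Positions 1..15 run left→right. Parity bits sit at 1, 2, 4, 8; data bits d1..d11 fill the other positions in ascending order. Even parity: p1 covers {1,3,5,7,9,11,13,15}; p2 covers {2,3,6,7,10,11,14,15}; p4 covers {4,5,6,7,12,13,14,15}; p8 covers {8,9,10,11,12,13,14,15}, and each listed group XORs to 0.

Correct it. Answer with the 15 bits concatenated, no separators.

100101011110110

s1 (pos 1,3,5,7,9,11,13,15): 1⊕0⊕1⊕0⊕1⊕1⊕1⊕0 = 1
s2 (pos 2,3,6,7,10,11,14,15): 0⊕0⊕1⊕0⊕1⊕1⊕1⊕0 = 0
s4 (pos 4,5,6,7,12,13,14,15): 1⊕1⊕1⊕0⊕0⊕1⊕1⊕0 = 1
s8 (pos 8,9,10,11,12,13,14,15): 1⊕1⊕1⊕1⊕0⊕1⊕1⊕0 = 0
Syndrome s8…s1 = 0101 → error at position 5.
Flip position 5: 100111011110110 → 100101011110110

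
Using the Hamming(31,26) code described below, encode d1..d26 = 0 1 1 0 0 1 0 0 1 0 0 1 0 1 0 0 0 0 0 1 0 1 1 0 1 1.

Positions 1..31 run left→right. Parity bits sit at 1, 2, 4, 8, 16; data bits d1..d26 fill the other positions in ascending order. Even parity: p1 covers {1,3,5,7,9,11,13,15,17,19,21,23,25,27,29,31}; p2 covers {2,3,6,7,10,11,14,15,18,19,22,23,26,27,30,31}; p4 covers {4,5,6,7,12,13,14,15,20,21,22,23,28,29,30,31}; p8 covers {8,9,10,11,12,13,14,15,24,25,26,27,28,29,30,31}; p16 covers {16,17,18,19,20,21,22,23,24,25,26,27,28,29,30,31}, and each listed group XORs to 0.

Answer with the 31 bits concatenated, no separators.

Place data at non-parity positions: p1 p2 0 p4 1 1 0 p8 0 1 0 0 1 0 0 p16 1 0 1 0 0 0 0 0 1 0 1 1 0 1 1
p1 (pos 1,3,5,7,9,11,13,15,17,19,21,23,25,27,29,31): XOR of data positions = 0⊕1⊕0⊕0⊕0⊕1⊕0⊕1⊕1⊕0⊕0⊕1⊕1⊕0⊕1 = 1
p2 (pos 2,3,6,7,10,11,14,15,18,19,22,23,26,27,30,31): XOR of data positions = 0⊕1⊕0⊕1⊕0⊕0⊕0⊕0⊕1⊕0⊕0⊕0⊕1⊕1⊕1 = 0
p4 (pos 4,5,6,7,12,13,14,15,20,21,22,23,28,29,30,31): XOR of data positions = 1⊕1⊕0⊕0⊕1⊕0⊕0⊕0⊕0⊕0⊕0⊕1⊕0⊕1⊕1 = 0
p8 (pos 8,9,10,11,12,13,14,15,24,25,26,27,28,29,30,31): XOR of data positions = 0⊕1⊕0⊕0⊕1⊕0⊕0⊕0⊕1⊕0⊕1⊕1⊕0⊕1⊕1 = 1
p16 (pos 16,17,18,19,20,21,22,23,24,25,26,27,28,29,30,31): XOR of data positions = 1⊕0⊕1⊕0⊕0⊕0⊕0⊕0⊕1⊕0⊕1⊕1⊕0⊕1⊕1 = 1
Codeword: 1000110101001001101000001011011

1000110101001001101000001011011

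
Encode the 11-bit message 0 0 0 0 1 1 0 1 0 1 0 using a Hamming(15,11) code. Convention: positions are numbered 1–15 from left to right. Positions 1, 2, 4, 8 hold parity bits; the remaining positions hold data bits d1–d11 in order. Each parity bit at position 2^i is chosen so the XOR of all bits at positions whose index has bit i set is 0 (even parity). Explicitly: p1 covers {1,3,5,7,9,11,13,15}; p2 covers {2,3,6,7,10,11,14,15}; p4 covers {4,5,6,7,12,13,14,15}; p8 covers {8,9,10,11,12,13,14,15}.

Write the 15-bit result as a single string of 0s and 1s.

Place data at non-parity positions: p1 p2 0 p4 0 0 0 p8 1 1 0 1 0 1 0
p1 (pos 1,3,5,7,9,11,13,15): XOR of data positions = 0⊕0⊕0⊕1⊕0⊕0⊕0 = 1
p2 (pos 2,3,6,7,10,11,14,15): XOR of data positions = 0⊕0⊕0⊕1⊕0⊕1⊕0 = 0
p4 (pos 4,5,6,7,12,13,14,15): XOR of data positions = 0⊕0⊕0⊕1⊕0⊕1⊕0 = 0
p8 (pos 8,9,10,11,12,13,14,15): XOR of data positions = 1⊕1⊕0⊕1⊕0⊕1⊕0 = 0
Codeword: 100000001101010

100000001101010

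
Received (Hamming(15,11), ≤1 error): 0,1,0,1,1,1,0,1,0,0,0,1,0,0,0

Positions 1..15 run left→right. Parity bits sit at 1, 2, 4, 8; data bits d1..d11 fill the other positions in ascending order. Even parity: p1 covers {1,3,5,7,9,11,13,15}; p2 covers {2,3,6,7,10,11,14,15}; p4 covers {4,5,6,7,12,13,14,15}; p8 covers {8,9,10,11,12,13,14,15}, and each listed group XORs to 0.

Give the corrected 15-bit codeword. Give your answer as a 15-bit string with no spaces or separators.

s1 (pos 1,3,5,7,9,11,13,15): 0⊕0⊕1⊕0⊕0⊕0⊕0⊕0 = 1
s2 (pos 2,3,6,7,10,11,14,15): 1⊕0⊕1⊕0⊕0⊕0⊕0⊕0 = 0
s4 (pos 4,5,6,7,12,13,14,15): 1⊕1⊕1⊕0⊕1⊕0⊕0⊕0 = 0
s8 (pos 8,9,10,11,12,13,14,15): 1⊕0⊕0⊕0⊕1⊕0⊕0⊕0 = 0
Syndrome s8…s1 = 0001 → error at position 1.
Flip position 1: 010111010001000 → 110111010001000

110111010001000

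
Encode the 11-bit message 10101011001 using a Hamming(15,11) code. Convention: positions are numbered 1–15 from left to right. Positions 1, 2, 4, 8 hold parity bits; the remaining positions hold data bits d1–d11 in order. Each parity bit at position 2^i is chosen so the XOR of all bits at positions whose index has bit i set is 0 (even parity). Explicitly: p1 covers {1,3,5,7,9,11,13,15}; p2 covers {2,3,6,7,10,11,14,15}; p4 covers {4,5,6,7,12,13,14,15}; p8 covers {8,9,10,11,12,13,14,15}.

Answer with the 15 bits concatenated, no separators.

Place data at non-parity positions: p1 p2 1 p4 0 1 0 p8 1 0 1 1 0 0 1
p1 (pos 1,3,5,7,9,11,13,15): XOR of data positions = 1⊕0⊕0⊕1⊕1⊕0⊕1 = 0
p2 (pos 2,3,6,7,10,11,14,15): XOR of data positions = 1⊕1⊕0⊕0⊕1⊕0⊕1 = 0
p4 (pos 4,5,6,7,12,13,14,15): XOR of data positions = 0⊕1⊕0⊕1⊕0⊕0⊕1 = 1
p8 (pos 8,9,10,11,12,13,14,15): XOR of data positions = 1⊕0⊕1⊕1⊕0⊕0⊕1 = 0
Codeword: 001101001011001

001101001011001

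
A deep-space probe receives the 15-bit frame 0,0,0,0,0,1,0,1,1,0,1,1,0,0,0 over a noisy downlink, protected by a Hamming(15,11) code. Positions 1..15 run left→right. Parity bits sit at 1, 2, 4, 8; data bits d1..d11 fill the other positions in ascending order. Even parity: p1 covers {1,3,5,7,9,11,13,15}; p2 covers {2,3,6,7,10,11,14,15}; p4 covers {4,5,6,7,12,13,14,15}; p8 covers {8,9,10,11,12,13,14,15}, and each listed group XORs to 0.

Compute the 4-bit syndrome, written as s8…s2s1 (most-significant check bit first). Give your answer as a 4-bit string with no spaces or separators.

0000

s1 (pos 1,3,5,7,9,11,13,15): 0⊕0⊕0⊕0⊕1⊕1⊕0⊕0 = 0
s2 (pos 2,3,6,7,10,11,14,15): 0⊕0⊕1⊕0⊕0⊕1⊕0⊕0 = 0
s4 (pos 4,5,6,7,12,13,14,15): 0⊕0⊕1⊕0⊕1⊕0⊕0⊕0 = 0
s8 (pos 8,9,10,11,12,13,14,15): 1⊕1⊕0⊕1⊕1⊕0⊕0⊕0 = 0
Syndrome s8…s1 = 0000 → no error.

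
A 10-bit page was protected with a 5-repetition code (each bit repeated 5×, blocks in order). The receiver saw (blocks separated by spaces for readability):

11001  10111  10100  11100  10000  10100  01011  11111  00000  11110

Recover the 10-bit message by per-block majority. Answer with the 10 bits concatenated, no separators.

Block 1 (11001): 3 ones → 1
Block 2 (10111): 4 ones → 1
Block 3 (10100): 2 ones → 0
Block 4 (11100): 3 ones → 1
Block 5 (10000): 1 one → 0
Block 6 (10100): 2 ones → 0
Block 7 (01011): 3 ones → 1
Block 8 (11111): 5 ones → 1
Block 9 (00000): 0 ones → 0
Block 10 (11110): 4 ones → 1

1101001101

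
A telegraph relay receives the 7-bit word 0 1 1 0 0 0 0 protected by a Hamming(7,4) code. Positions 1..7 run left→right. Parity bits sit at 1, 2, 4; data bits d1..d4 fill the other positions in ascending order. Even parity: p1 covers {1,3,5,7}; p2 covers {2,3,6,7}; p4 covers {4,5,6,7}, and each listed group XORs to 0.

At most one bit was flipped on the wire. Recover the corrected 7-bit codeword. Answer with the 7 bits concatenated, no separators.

s1 (pos 1,3,5,7): 0⊕1⊕0⊕0 = 1
s2 (pos 2,3,6,7): 1⊕1⊕0⊕0 = 0
s4 (pos 4,5,6,7): 0⊕0⊕0⊕0 = 0
Syndrome s4…s1 = 001 → error at position 1.
Flip position 1: 0110000 → 1110000

1110000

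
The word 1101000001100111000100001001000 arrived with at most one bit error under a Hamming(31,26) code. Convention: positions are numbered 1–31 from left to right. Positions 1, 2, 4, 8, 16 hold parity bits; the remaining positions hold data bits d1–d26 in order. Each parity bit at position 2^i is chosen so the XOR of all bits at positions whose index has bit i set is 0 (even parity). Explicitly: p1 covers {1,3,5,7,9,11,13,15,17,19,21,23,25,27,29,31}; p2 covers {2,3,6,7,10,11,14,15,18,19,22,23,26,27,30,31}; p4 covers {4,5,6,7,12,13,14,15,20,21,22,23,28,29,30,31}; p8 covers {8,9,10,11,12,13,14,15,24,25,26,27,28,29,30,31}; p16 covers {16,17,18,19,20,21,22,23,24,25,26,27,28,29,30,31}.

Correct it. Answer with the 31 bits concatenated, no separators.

1101010001100111000100001001000

s1 (pos 1,3,5,7,9,11,13,15,17,19,21,23,25,27,29,31): 1⊕0⊕0⊕0⊕0⊕1⊕0⊕1⊕0⊕0⊕0⊕0⊕1⊕0⊕0⊕0 = 0
s2 (pos 2,3,6,7,10,11,14,15,18,19,22,23,26,27,30,31): 1⊕0⊕0⊕0⊕1⊕1⊕1⊕1⊕0⊕0⊕0⊕0⊕0⊕0⊕0⊕0 = 1
s4 (pos 4,5,6,7,12,13,14,15,20,21,22,23,28,29,30,31): 1⊕0⊕0⊕0⊕0⊕0⊕1⊕1⊕1⊕0⊕0⊕0⊕1⊕0⊕0⊕0 = 1
s8 (pos 8,9,10,11,12,13,14,15,24,25,26,27,28,29,30,31): 0⊕0⊕1⊕1⊕0⊕0⊕1⊕1⊕0⊕1⊕0⊕0⊕1⊕0⊕0⊕0 = 0
s16 (pos 16,17,18,19,20,21,22,23,24,25,26,27,28,29,30,31): 1⊕0⊕0⊕0⊕1⊕0⊕0⊕0⊕0⊕1⊕0⊕0⊕1⊕0⊕0⊕0 = 0
Syndrome s16…s1 = 00110 → error at position 6.
Flip position 6: 1101000001100111000100001001000 → 1101010001100111000100001001000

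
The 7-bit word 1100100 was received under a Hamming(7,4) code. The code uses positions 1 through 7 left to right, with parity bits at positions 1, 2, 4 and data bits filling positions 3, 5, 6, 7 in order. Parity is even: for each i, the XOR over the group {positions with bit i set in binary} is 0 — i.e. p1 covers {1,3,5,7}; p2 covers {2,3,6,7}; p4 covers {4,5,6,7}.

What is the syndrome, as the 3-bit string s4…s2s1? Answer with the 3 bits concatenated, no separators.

110

s1 (pos 1,3,5,7): 1⊕0⊕1⊕0 = 0
s2 (pos 2,3,6,7): 1⊕0⊕0⊕0 = 1
s4 (pos 4,5,6,7): 0⊕1⊕0⊕0 = 1
Syndrome s4…s1 = 110 → error at position 6.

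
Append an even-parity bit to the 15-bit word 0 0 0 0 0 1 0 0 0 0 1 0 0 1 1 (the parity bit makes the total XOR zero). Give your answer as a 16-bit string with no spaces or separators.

0000010000100110

XOR of the 15 data bits: 0⊕0⊕0⊕0⊕0⊕1⊕0⊕0⊕0⊕0⊕1⊕0⊕0⊕1⊕1 = 0
Parity bit = 0 (so all 16 bits XOR to 0).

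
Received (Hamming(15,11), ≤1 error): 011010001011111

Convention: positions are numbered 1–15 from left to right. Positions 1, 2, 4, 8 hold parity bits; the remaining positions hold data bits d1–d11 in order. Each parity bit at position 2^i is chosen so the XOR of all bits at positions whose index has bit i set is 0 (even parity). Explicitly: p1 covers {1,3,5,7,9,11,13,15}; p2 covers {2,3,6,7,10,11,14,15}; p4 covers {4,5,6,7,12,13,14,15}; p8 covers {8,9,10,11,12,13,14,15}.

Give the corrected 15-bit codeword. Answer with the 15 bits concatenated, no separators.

011011001011111

s1 (pos 1,3,5,7,9,11,13,15): 0⊕1⊕1⊕0⊕1⊕1⊕1⊕1 = 0
s2 (pos 2,3,6,7,10,11,14,15): 1⊕1⊕0⊕0⊕0⊕1⊕1⊕1 = 1
s4 (pos 4,5,6,7,12,13,14,15): 0⊕1⊕0⊕0⊕1⊕1⊕1⊕1 = 1
s8 (pos 8,9,10,11,12,13,14,15): 0⊕1⊕0⊕1⊕1⊕1⊕1⊕1 = 0
Syndrome s8…s1 = 0110 → error at position 6.
Flip position 6: 011010001011111 → 011011001011111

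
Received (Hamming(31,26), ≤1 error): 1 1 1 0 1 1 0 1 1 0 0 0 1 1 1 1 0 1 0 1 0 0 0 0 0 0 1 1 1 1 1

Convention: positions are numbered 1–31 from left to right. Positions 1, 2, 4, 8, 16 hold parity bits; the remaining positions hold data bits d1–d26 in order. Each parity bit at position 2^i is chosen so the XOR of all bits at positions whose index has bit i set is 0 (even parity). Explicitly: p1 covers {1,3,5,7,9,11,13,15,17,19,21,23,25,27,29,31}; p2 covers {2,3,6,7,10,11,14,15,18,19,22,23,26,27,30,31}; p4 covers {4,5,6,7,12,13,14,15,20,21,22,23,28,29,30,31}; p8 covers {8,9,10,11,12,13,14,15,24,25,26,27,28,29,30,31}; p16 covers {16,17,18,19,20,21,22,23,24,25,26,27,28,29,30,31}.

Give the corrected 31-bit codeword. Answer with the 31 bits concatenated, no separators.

s1 (pos 1,3,5,7,9,11,13,15,17,19,21,23,25,27,29,31): 1⊕1⊕1⊕0⊕1⊕0⊕1⊕1⊕0⊕0⊕0⊕0⊕0⊕1⊕1⊕1 = 1
s2 (pos 2,3,6,7,10,11,14,15,18,19,22,23,26,27,30,31): 1⊕1⊕1⊕0⊕0⊕0⊕1⊕1⊕1⊕0⊕0⊕0⊕0⊕1⊕1⊕1 = 1
s4 (pos 4,5,6,7,12,13,14,15,20,21,22,23,28,29,30,31): 0⊕1⊕1⊕0⊕0⊕1⊕1⊕1⊕1⊕0⊕0⊕0⊕1⊕1⊕1⊕1 = 0
s8 (pos 8,9,10,11,12,13,14,15,24,25,26,27,28,29,30,31): 1⊕1⊕0⊕0⊕0⊕1⊕1⊕1⊕0⊕0⊕0⊕1⊕1⊕1⊕1⊕1 = 0
s16 (pos 16,17,18,19,20,21,22,23,24,25,26,27,28,29,30,31): 1⊕0⊕1⊕0⊕1⊕0⊕0⊕0⊕0⊕0⊕0⊕1⊕1⊕1⊕1⊕1 = 0
Syndrome s16…s1 = 00011 → error at position 3.
Flip position 3: 1110110110001111010100000011111 → 1100110110001111010100000011111

1100110110001111010100000011111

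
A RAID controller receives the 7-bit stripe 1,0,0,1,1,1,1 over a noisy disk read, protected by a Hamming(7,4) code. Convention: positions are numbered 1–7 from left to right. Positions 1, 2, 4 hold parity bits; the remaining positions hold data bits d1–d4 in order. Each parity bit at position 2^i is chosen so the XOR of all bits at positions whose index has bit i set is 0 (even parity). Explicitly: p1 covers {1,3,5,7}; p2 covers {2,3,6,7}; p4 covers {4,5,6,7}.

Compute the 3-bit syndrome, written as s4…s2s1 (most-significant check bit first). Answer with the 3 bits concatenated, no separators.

s1 (pos 1,3,5,7): 1⊕0⊕1⊕1 = 1
s2 (pos 2,3,6,7): 0⊕0⊕1⊕1 = 0
s4 (pos 4,5,6,7): 1⊕1⊕1⊕1 = 0
Syndrome s4…s1 = 001 → error at position 1.

001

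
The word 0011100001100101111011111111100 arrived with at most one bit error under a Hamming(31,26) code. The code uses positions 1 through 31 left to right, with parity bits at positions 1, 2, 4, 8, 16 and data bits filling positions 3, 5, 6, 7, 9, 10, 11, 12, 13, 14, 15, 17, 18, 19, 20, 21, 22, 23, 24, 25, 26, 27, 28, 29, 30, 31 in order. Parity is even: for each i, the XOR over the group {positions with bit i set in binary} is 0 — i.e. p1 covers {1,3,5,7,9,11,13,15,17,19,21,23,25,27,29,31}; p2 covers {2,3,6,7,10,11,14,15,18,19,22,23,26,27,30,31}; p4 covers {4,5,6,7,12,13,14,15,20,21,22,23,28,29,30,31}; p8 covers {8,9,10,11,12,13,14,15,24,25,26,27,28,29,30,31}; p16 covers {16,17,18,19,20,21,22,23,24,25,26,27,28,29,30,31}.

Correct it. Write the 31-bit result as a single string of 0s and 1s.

0011100001100101111011101111100

s1 (pos 1,3,5,7,9,11,13,15,17,19,21,23,25,27,29,31): 0⊕1⊕1⊕0⊕0⊕1⊕0⊕0⊕1⊕1⊕1⊕1⊕1⊕1⊕1⊕0 = 0
s2 (pos 2,3,6,7,10,11,14,15,18,19,22,23,26,27,30,31): 0⊕1⊕0⊕0⊕1⊕1⊕1⊕0⊕1⊕1⊕1⊕1⊕1⊕1⊕0⊕0 = 0
s4 (pos 4,5,6,7,12,13,14,15,20,21,22,23,28,29,30,31): 1⊕1⊕0⊕0⊕0⊕0⊕1⊕0⊕0⊕1⊕1⊕1⊕1⊕1⊕0⊕0 = 0
s8 (pos 8,9,10,11,12,13,14,15,24,25,26,27,28,29,30,31): 0⊕0⊕1⊕1⊕0⊕0⊕1⊕0⊕1⊕1⊕1⊕1⊕1⊕1⊕0⊕0 = 1
s16 (pos 16,17,18,19,20,21,22,23,24,25,26,27,28,29,30,31): 1⊕1⊕1⊕1⊕0⊕1⊕1⊕1⊕1⊕1⊕1⊕1⊕1⊕1⊕0⊕0 = 1
Syndrome s16…s1 = 11000 → error at position 24.
Flip position 24: 0011100001100101111011111111100 → 0011100001100101111011101111100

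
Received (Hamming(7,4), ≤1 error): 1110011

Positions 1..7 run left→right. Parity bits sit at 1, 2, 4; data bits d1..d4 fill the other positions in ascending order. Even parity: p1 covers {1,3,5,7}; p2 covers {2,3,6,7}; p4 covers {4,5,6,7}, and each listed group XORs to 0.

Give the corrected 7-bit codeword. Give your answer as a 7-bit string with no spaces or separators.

0110011

s1 (pos 1,3,5,7): 1⊕1⊕0⊕1 = 1
s2 (pos 2,3,6,7): 1⊕1⊕1⊕1 = 0
s4 (pos 4,5,6,7): 0⊕0⊕1⊕1 = 0
Syndrome s4…s1 = 001 → error at position 1.
Flip position 1: 1110011 → 0110011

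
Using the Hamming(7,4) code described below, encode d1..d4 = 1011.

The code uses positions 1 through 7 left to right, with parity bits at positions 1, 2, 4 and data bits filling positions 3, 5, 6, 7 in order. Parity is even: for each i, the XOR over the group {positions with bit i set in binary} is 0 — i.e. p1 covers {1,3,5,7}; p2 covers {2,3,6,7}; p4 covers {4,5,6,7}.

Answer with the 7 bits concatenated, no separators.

0110011

Place data at non-parity positions: p1 p2 1 p4 0 1 1
p1 (pos 1,3,5,7): XOR of data positions = 1⊕0⊕1 = 0
p2 (pos 2,3,6,7): XOR of data positions = 1⊕1⊕1 = 1
p4 (pos 4,5,6,7): XOR of data positions = 0⊕1⊕1 = 0
Codeword: 0110011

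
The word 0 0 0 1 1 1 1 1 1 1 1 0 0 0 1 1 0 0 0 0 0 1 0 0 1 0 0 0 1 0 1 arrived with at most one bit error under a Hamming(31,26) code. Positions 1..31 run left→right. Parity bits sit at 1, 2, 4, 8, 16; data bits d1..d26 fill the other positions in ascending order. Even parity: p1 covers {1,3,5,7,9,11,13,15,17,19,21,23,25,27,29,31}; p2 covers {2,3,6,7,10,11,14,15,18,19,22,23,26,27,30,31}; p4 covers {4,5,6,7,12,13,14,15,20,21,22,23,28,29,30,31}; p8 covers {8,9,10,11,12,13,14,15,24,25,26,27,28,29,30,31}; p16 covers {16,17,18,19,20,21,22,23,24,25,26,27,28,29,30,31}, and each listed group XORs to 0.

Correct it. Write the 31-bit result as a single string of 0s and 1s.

0001111111100011010001001000101

s1 (pos 1,3,5,7,9,11,13,15,17,19,21,23,25,27,29,31): 0⊕0⊕1⊕1⊕1⊕1⊕0⊕1⊕0⊕0⊕0⊕0⊕1⊕0⊕1⊕1 = 0
s2 (pos 2,3,6,7,10,11,14,15,18,19,22,23,26,27,30,31): 0⊕0⊕1⊕1⊕1⊕1⊕0⊕1⊕0⊕0⊕1⊕0⊕0⊕0⊕0⊕1 = 1
s4 (pos 4,5,6,7,12,13,14,15,20,21,22,23,28,29,30,31): 1⊕1⊕1⊕1⊕0⊕0⊕0⊕1⊕0⊕0⊕1⊕0⊕0⊕1⊕0⊕1 = 0
s8 (pos 8,9,10,11,12,13,14,15,24,25,26,27,28,29,30,31): 1⊕1⊕1⊕1⊕0⊕0⊕0⊕1⊕0⊕1⊕0⊕0⊕0⊕1⊕0⊕1 = 0
s16 (pos 16,17,18,19,20,21,22,23,24,25,26,27,28,29,30,31): 1⊕0⊕0⊕0⊕0⊕0⊕1⊕0⊕0⊕1⊕0⊕0⊕0⊕1⊕0⊕1 = 1
Syndrome s16…s1 = 10010 → error at position 18.
Flip position 18: 0001111111100011000001001000101 → 0001111111100011010001001000101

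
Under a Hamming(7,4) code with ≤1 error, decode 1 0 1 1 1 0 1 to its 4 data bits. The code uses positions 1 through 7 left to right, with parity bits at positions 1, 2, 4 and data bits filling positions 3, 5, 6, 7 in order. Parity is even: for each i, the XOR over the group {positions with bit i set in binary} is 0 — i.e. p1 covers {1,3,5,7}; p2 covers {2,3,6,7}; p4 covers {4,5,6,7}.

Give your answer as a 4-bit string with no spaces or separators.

1101

s1 (pos 1,3,5,7): 1⊕1⊕1⊕1 = 0
s2 (pos 2,3,6,7): 0⊕1⊕0⊕1 = 0
s4 (pos 4,5,6,7): 1⊕1⊕0⊕1 = 1
Syndrome s4…s1 = 100 → error at position 4.
Flip position 4: 1011101 → 1010101
Read data bits from positions 3,5,6,7: 1101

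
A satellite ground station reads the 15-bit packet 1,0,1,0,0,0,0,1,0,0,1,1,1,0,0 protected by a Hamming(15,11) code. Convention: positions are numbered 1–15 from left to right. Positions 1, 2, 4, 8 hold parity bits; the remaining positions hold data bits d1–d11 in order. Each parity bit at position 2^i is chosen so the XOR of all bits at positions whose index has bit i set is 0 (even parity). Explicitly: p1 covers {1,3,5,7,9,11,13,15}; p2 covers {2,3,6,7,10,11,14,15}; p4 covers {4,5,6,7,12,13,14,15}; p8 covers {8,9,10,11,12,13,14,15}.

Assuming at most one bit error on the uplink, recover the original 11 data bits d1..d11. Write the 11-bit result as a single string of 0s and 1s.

s1 (pos 1,3,5,7,9,11,13,15): 1⊕1⊕0⊕0⊕0⊕1⊕1⊕0 = 0
s2 (pos 2,3,6,7,10,11,14,15): 0⊕1⊕0⊕0⊕0⊕1⊕0⊕0 = 0
s4 (pos 4,5,6,7,12,13,14,15): 0⊕0⊕0⊕0⊕1⊕1⊕0⊕0 = 0
s8 (pos 8,9,10,11,12,13,14,15): 1⊕0⊕0⊕1⊕1⊕1⊕0⊕0 = 0
Syndrome s8…s1 = 0000 → no error.
Read data bits from positions 3,5,6,7,9,10,11,12,13,14,15: 10000011100

10000011100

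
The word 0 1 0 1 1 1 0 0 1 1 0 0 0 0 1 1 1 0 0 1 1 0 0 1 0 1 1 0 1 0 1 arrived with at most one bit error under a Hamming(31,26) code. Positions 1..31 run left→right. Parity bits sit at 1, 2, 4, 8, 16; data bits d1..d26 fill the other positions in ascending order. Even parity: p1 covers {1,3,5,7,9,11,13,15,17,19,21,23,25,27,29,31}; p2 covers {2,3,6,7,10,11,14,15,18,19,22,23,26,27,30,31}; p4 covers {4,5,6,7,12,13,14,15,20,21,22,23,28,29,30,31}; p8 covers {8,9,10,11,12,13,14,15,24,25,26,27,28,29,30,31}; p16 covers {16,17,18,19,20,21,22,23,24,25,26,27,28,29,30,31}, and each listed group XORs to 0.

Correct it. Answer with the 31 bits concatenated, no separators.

0101110011000011110110010110101

s1 (pos 1,3,5,7,9,11,13,15,17,19,21,23,25,27,29,31): 0⊕0⊕1⊕0⊕1⊕0⊕0⊕1⊕1⊕0⊕1⊕0⊕0⊕1⊕1⊕1 = 0
s2 (pos 2,3,6,7,10,11,14,15,18,19,22,23,26,27,30,31): 1⊕0⊕1⊕0⊕1⊕0⊕0⊕1⊕0⊕0⊕0⊕0⊕1⊕1⊕0⊕1 = 1
s4 (pos 4,5,6,7,12,13,14,15,20,21,22,23,28,29,30,31): 1⊕1⊕1⊕0⊕0⊕0⊕0⊕1⊕1⊕1⊕0⊕0⊕0⊕1⊕0⊕1 = 0
s8 (pos 8,9,10,11,12,13,14,15,24,25,26,27,28,29,30,31): 0⊕1⊕1⊕0⊕0⊕0⊕0⊕1⊕1⊕0⊕1⊕1⊕0⊕1⊕0⊕1 = 0
s16 (pos 16,17,18,19,20,21,22,23,24,25,26,27,28,29,30,31): 1⊕1⊕0⊕0⊕1⊕1⊕0⊕0⊕1⊕0⊕1⊕1⊕0⊕1⊕0⊕1 = 1
Syndrome s16…s1 = 10010 → error at position 18.
Flip position 18: 0101110011000011100110010110101 → 0101110011000011110110010110101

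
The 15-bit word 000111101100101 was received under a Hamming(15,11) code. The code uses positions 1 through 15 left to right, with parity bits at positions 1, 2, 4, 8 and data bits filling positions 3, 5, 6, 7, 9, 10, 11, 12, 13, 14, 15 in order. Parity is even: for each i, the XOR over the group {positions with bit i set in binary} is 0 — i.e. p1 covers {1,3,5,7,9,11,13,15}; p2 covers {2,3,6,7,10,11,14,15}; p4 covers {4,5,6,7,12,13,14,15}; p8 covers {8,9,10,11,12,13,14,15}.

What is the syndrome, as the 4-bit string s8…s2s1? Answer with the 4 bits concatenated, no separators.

s1 (pos 1,3,5,7,9,11,13,15): 0⊕0⊕1⊕1⊕1⊕0⊕1⊕1 = 1
s2 (pos 2,3,6,7,10,11,14,15): 0⊕0⊕1⊕1⊕1⊕0⊕0⊕1 = 0
s4 (pos 4,5,6,7,12,13,14,15): 1⊕1⊕1⊕1⊕0⊕1⊕0⊕1 = 0
s8 (pos 8,9,10,11,12,13,14,15): 0⊕1⊕1⊕0⊕0⊕1⊕0⊕1 = 0
Syndrome s8…s1 = 0001 → error at position 1.

0001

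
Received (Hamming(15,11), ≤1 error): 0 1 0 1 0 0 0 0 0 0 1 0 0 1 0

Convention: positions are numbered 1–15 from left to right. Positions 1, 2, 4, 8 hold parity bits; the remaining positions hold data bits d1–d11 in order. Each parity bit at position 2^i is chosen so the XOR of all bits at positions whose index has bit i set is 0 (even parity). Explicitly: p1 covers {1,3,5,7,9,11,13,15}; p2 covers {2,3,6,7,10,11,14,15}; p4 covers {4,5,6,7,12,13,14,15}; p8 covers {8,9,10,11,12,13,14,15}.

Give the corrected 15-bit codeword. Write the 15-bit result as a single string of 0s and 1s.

011100000010010

s1 (pos 1,3,5,7,9,11,13,15): 0⊕0⊕0⊕0⊕0⊕1⊕0⊕0 = 1
s2 (pos 2,3,6,7,10,11,14,15): 1⊕0⊕0⊕0⊕0⊕1⊕1⊕0 = 1
s4 (pos 4,5,6,7,12,13,14,15): 1⊕0⊕0⊕0⊕0⊕0⊕1⊕0 = 0
s8 (pos 8,9,10,11,12,13,14,15): 0⊕0⊕0⊕1⊕0⊕0⊕1⊕0 = 0
Syndrome s8…s1 = 0011 → error at position 3.
Flip position 3: 010100000010010 → 011100000010010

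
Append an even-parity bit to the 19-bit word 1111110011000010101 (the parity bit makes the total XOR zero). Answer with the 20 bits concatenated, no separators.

XOR of the 19 data bits: 1⊕1⊕1⊕1⊕1⊕1⊕0⊕0⊕1⊕1⊕0⊕0⊕0⊕0⊕1⊕0⊕1⊕0⊕1 = 1
Parity bit = 1 (so all 20 bits XOR to 0).

11111100110000101011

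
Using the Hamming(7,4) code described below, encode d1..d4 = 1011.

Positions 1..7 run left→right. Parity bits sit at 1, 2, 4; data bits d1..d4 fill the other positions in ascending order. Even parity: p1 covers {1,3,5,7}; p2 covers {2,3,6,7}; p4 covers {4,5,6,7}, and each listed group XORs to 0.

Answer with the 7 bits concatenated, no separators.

0110011

Place data at non-parity positions: p1 p2 1 p4 0 1 1
p1 (pos 1,3,5,7): XOR of data positions = 1⊕0⊕1 = 0
p2 (pos 2,3,6,7): XOR of data positions = 1⊕1⊕1 = 1
p4 (pos 4,5,6,7): XOR of data positions = 0⊕1⊕1 = 0
Codeword: 0110011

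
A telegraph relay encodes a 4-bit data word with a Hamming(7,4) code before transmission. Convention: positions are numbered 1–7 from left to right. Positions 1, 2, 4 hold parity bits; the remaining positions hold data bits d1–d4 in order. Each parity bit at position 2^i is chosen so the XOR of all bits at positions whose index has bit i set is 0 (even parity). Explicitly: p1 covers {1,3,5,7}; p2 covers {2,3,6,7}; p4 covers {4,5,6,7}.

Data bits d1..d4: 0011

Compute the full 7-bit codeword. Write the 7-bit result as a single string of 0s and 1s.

1000011

Place data at non-parity positions: p1 p2 0 p4 0 1 1
p1 (pos 1,3,5,7): XOR of data positions = 0⊕0⊕1 = 1
p2 (pos 2,3,6,7): XOR of data positions = 0⊕1⊕1 = 0
p4 (pos 4,5,6,7): XOR of data positions = 0⊕1⊕1 = 0
Codeword: 1000011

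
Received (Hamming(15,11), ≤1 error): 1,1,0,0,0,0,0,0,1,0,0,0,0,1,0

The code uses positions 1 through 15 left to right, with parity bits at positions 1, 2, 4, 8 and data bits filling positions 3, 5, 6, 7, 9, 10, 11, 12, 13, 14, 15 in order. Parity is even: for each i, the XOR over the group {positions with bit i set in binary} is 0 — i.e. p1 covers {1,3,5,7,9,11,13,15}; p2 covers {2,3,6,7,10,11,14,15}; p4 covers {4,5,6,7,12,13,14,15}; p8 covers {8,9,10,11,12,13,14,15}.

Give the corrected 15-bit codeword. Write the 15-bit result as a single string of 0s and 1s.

110100001000010

s1 (pos 1,3,5,7,9,11,13,15): 1⊕0⊕0⊕0⊕1⊕0⊕0⊕0 = 0
s2 (pos 2,3,6,7,10,11,14,15): 1⊕0⊕0⊕0⊕0⊕0⊕1⊕0 = 0
s4 (pos 4,5,6,7,12,13,14,15): 0⊕0⊕0⊕0⊕0⊕0⊕1⊕0 = 1
s8 (pos 8,9,10,11,12,13,14,15): 0⊕1⊕0⊕0⊕0⊕0⊕1⊕0 = 0
Syndrome s8…s1 = 0100 → error at position 4.
Flip position 4: 110000001000010 → 110100001000010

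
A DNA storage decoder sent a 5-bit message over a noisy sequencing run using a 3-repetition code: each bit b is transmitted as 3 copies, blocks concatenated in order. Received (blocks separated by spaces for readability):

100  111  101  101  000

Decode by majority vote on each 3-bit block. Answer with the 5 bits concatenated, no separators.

01110

Block 1 (100): 1 one → 0
Block 2 (111): 3 ones → 1
Block 3 (101): 2 ones → 1
Block 4 (101): 2 ones → 1
Block 5 (000): 0 ones → 0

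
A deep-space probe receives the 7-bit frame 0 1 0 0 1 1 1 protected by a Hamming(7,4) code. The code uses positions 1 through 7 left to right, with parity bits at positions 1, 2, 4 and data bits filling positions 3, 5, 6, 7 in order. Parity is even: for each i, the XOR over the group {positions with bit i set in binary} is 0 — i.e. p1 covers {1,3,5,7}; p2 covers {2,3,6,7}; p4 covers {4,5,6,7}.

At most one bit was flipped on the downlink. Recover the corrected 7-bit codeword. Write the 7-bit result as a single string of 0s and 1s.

0100101

s1 (pos 1,3,5,7): 0⊕0⊕1⊕1 = 0
s2 (pos 2,3,6,7): 1⊕0⊕1⊕1 = 1
s4 (pos 4,5,6,7): 0⊕1⊕1⊕1 = 1
Syndrome s4…s1 = 110 → error at position 6.
Flip position 6: 0100111 → 0100101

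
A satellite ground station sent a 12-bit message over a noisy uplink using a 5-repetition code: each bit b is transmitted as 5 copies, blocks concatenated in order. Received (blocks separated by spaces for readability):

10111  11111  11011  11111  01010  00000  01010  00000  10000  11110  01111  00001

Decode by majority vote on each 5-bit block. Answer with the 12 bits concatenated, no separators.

Block 1 (10111): 4 ones → 1
Block 2 (11111): 5 ones → 1
Block 3 (11011): 4 ones → 1
Block 4 (11111): 5 ones → 1
Block 5 (01010): 2 ones → 0
Block 6 (00000): 0 ones → 0
Block 7 (01010): 2 ones → 0
Block 8 (00000): 0 ones → 0
Block 9 (10000): 1 one → 0
Block 10 (11110): 4 ones → 1
Block 11 (01111): 4 ones → 1
Block 12 (00001): 1 one → 0

111100000110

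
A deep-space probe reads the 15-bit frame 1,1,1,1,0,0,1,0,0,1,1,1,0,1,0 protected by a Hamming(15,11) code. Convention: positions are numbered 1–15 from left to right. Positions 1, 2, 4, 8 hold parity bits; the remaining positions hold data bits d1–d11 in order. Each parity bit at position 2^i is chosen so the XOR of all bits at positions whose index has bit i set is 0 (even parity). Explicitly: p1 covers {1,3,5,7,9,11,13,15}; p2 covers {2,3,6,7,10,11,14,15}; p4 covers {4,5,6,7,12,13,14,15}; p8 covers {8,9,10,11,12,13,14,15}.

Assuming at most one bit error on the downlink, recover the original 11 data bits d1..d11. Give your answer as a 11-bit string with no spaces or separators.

s1 (pos 1,3,5,7,9,11,13,15): 1⊕1⊕0⊕1⊕0⊕1⊕0⊕0 = 0
s2 (pos 2,3,6,7,10,11,14,15): 1⊕1⊕0⊕1⊕1⊕1⊕1⊕0 = 0
s4 (pos 4,5,6,7,12,13,14,15): 1⊕0⊕0⊕1⊕1⊕0⊕1⊕0 = 0
s8 (pos 8,9,10,11,12,13,14,15): 0⊕0⊕1⊕1⊕1⊕0⊕1⊕0 = 0
Syndrome s8…s1 = 0000 → no error.
Read data bits from positions 3,5,6,7,9,10,11,12,13,14,15: 10010111010

10010111010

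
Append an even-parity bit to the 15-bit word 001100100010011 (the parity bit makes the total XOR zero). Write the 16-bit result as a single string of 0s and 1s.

XOR of the 15 data bits: 0⊕0⊕1⊕1⊕0⊕0⊕1⊕0⊕0⊕0⊕1⊕0⊕0⊕1⊕1 = 0
Parity bit = 0 (so all 16 bits XOR to 0).

0011001000100110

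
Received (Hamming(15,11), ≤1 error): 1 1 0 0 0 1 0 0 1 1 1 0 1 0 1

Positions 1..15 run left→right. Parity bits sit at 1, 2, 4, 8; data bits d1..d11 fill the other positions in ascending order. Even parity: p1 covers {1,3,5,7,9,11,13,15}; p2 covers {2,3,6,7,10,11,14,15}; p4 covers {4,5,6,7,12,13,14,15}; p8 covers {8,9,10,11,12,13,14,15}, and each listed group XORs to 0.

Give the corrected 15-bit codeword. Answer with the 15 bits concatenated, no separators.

s1 (pos 1,3,5,7,9,11,13,15): 1⊕0⊕0⊕0⊕1⊕1⊕1⊕1 = 1
s2 (pos 2,3,6,7,10,11,14,15): 1⊕0⊕1⊕0⊕1⊕1⊕0⊕1 = 1
s4 (pos 4,5,6,7,12,13,14,15): 0⊕0⊕1⊕0⊕0⊕1⊕0⊕1 = 1
s8 (pos 8,9,10,11,12,13,14,15): 0⊕1⊕1⊕1⊕0⊕1⊕0⊕1 = 1
Syndrome s8…s1 = 1111 → error at position 15.
Flip position 15: 110001001110101 → 110001001110100

110001001110100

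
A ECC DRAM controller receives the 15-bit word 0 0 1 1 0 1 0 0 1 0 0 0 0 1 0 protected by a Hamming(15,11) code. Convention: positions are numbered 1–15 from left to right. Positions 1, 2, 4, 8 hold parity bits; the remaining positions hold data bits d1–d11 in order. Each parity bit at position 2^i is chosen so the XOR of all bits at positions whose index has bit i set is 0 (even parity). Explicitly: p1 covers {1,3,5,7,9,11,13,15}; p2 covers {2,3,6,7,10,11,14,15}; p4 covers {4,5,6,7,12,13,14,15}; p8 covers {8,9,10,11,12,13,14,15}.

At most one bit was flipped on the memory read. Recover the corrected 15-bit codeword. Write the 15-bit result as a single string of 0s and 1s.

001100001000010

s1 (pos 1,3,5,7,9,11,13,15): 0⊕1⊕0⊕0⊕1⊕0⊕0⊕0 = 0
s2 (pos 2,3,6,7,10,11,14,15): 0⊕1⊕1⊕0⊕0⊕0⊕1⊕0 = 1
s4 (pos 4,5,6,7,12,13,14,15): 1⊕0⊕1⊕0⊕0⊕0⊕1⊕0 = 1
s8 (pos 8,9,10,11,12,13,14,15): 0⊕1⊕0⊕0⊕0⊕0⊕1⊕0 = 0
Syndrome s8…s1 = 0110 → error at position 6.
Flip position 6: 001101001000010 → 001100001000010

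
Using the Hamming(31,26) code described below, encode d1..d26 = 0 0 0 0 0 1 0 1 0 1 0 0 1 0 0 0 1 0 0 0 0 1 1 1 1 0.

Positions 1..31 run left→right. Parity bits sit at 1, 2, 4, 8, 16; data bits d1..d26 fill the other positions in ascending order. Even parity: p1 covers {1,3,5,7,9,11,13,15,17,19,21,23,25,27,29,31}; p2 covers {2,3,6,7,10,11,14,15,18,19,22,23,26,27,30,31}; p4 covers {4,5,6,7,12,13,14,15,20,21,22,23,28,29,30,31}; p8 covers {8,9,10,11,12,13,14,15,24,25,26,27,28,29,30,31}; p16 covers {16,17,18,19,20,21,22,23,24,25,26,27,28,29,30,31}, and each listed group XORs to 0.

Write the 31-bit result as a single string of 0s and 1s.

Place data at non-parity positions: p1 p2 0 p4 0 0 0 p8 0 1 0 1 0 1 0 p16 0 1 0 0 0 1 0 0 0 0 1 1 1 1 0
p1 (pos 1,3,5,7,9,11,13,15,17,19,21,23,25,27,29,31): XOR of data positions = 0⊕0⊕0⊕0⊕0⊕0⊕0⊕0⊕0⊕0⊕0⊕0⊕1⊕1⊕0 = 0
p2 (pos 2,3,6,7,10,11,14,15,18,19,22,23,26,27,30,31): XOR of data positions = 0⊕0⊕0⊕1⊕0⊕1⊕0⊕1⊕0⊕1⊕0⊕0⊕1⊕1⊕0 = 0
p4 (pos 4,5,6,7,12,13,14,15,20,21,22,23,28,29,30,31): XOR of data positions = 0⊕0⊕0⊕1⊕0⊕1⊕0⊕0⊕0⊕1⊕0⊕1⊕1⊕1⊕0 = 0
p8 (pos 8,9,10,11,12,13,14,15,24,25,26,27,28,29,30,31): XOR of data positions = 0⊕1⊕0⊕1⊕0⊕1⊕0⊕0⊕0⊕0⊕1⊕1⊕1⊕1⊕0 = 1
p16 (pos 16,17,18,19,20,21,22,23,24,25,26,27,28,29,30,31): XOR of data positions = 0⊕1⊕0⊕0⊕0⊕1⊕0⊕0⊕0⊕0⊕1⊕1⊕1⊕1⊕0 = 0
Codeword: 0000000101010100010001000011110

0000000101010100010001000011110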